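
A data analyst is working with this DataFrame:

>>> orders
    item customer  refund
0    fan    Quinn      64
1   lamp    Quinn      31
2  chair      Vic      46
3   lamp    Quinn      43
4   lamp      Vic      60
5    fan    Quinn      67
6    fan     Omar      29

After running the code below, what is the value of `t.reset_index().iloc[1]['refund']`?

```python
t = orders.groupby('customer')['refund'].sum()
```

group by customer, sum of refund:
customer
Omar      29
Quinn    205
Vic      106
Name: refund, dtype: int64
reset_index():
  customer  refund
0     Omar      29
1    Quinn     205
2      Vic     106

205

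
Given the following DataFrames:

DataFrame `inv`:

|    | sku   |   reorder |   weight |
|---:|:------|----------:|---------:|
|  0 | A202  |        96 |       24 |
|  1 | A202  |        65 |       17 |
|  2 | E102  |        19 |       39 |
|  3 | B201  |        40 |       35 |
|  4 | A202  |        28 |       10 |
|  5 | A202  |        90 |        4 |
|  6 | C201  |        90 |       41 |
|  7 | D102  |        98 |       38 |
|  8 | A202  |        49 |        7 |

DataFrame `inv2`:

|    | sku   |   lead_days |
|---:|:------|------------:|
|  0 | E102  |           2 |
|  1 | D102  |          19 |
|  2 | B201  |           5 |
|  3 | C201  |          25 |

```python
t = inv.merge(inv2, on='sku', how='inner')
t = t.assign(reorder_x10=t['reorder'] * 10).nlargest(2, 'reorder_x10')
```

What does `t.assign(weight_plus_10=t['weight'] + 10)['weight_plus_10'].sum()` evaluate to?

merge on 'sku' (how='inner') → 4 rows:
    sku  reorder  weight  lead_days
0  E102       19      39          2
1  B201       40      35          5
2  C201       90      41         25
3  D102       98      38         19
add column reorder_x10 = t['reorder'] * 10:
    sku  reorder  weight  lead_days  reorder_x10
0  E102       19      39          2          190
1  B201       40      35          5          400
2  C201       90      41         25          900
3  D102       98      38         19          980
take 2 rows with largest reorder_x10:
    sku  reorder  weight  lead_days  reorder_x10
3  D102       98      38         19          980
2  C201       90      41         25          900
add column weight_plus_10 = t['weight'] + 10:
    sku  reorder  weight  lead_days  reorder_x10  weight_plus_10
3  D102       98      38         19          980              48
2  C201       90      41         25          900              51
So sum() = 99.

99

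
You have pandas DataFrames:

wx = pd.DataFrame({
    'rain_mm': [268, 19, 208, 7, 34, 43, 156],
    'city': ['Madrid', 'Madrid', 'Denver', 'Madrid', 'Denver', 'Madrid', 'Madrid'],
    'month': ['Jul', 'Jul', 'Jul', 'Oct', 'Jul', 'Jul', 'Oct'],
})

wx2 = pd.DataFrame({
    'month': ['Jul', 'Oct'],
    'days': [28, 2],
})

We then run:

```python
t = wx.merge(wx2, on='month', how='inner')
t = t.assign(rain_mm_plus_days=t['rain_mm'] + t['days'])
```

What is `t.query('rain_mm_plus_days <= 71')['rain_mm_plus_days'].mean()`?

47.25

merge on 'month' (how='inner') → 7 rows:
   rain_mm    city month  days
0      268  Madrid   Jul    28
1       19  Madrid   Jul    28
2      208  Denver   Jul    28
3        7  Madrid   Oct     2
4       34  Denver   Jul    28
5       43  Madrid   Jul    28
6      156  Madrid   Oct     2
add column rain_mm_plus_days = t['rain_mm'] + t['days']:
   rain_mm    city month  days  rain_mm_plus_days
0      268  Madrid   Jul    28                296
1       19  Madrid   Jul    28                 47
2      208  Denver   Jul    28                236
3        7  Madrid   Oct     2                  9
4       34  Denver   Jul    28                 62
5       43  Madrid   Jul    28                 71
6      156  Madrid   Oct     2                158
filter rows where rain_mm_plus_days <= 71:
   rain_mm    city month  days  rain_mm_plus_days
1       19  Madrid   Jul    28                 47
3        7  Madrid   Oct     2                  9
4       34  Denver   Jul    28                 62
5       43  Madrid   Jul    28                 71
The mean of column 'rain_mm_plus_days' is 47.25.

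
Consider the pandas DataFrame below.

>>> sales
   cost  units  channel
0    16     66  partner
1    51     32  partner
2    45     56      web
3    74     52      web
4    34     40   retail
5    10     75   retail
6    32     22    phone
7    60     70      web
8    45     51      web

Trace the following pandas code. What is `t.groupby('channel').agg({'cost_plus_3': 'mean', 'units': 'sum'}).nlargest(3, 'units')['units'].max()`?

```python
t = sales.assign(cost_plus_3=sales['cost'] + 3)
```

add column cost_plus_3 = sales['cost'] + 3:
   cost  units  channel  cost_plus_3
0    16     66  partner           19
1    51     32  partner           54
2    45     56      web           48
3    74     52      web           77
4    34     40   retail           37
5    10     75   retail           13
6    32     22    phone           35
7    60     70      web           63
8    45     51      web           48
group by channel: mean(cost_plus_3), sum(units):
         cost_plus_3  units
channel                    
partner         36.5     98
phone           35.0     22
retail          25.0    115
web             59.0    229
take 3 rows with largest units:
         cost_plus_3  units
channel                    
web             59.0    229
retail          25.0    115
partner         36.5     98
Reading off the max of column 'units', we get 229.

229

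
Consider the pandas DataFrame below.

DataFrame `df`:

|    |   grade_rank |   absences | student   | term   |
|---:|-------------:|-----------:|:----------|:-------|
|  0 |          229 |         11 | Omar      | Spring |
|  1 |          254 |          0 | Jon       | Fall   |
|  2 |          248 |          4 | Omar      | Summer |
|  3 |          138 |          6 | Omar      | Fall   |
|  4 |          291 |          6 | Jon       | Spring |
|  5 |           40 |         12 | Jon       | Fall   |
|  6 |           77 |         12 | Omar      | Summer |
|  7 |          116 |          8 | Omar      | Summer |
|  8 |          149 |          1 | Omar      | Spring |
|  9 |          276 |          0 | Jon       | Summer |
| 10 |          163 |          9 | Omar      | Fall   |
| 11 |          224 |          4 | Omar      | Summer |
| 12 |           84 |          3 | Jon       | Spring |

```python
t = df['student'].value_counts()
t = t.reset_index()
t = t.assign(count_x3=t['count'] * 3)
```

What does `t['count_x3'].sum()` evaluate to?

value_counts of student:
student
Omar    8
Jon     5
Name: count, dtype: int64
reset_index():
  student  count
0    Omar      8
1     Jon      5
add column count_x3 = t['count'] * 3:
  student  count  count_x3
0    Omar      8        24
1     Jon      5        15
sum of column 'count_x3' → 39

39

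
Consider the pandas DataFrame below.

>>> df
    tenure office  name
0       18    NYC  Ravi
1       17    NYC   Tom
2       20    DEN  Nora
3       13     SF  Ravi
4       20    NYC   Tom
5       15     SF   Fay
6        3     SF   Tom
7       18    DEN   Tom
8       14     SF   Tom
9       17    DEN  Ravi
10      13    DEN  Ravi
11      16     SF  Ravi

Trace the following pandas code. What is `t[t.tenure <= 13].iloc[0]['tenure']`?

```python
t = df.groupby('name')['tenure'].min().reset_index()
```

13

group by name, min of tenure:
name
Fay     15
Nora    20
Ravi    13
Tom      3
Name: tenure, dtype: int64
reset_index():
   name  tenure
0   Fay      15
1  Nora      20
2  Ravi      13
3   Tom       3
filter rows where tenure <= 13:
   name  tenure
2  Ravi      13
3   Tom       3
The value at position 0, column 'tenure' is 13.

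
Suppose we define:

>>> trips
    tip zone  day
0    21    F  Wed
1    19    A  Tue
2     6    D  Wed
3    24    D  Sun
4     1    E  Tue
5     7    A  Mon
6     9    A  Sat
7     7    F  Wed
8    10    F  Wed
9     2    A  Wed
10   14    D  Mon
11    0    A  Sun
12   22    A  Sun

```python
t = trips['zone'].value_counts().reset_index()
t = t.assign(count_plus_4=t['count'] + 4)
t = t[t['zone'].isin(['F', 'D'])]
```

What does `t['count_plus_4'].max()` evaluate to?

7

value_counts of zone:
zone
A    6
F    3
D    3
E    1
Name: count, dtype: int64
reset_index():
  zone  count
0    A      6
1    F      3
2    D      3
3    E      1
add column count_plus_4 = t['count'] + 4:
  zone  count  count_plus_4
0    A      6            10
1    F      3             7
2    D      3             7
3    E      1             5
filter rows where zone in ['F', 'D']:
  zone  count  count_plus_4
1    F      3             7
2    D      3             7
The max of column 'count_plus_4' is 7.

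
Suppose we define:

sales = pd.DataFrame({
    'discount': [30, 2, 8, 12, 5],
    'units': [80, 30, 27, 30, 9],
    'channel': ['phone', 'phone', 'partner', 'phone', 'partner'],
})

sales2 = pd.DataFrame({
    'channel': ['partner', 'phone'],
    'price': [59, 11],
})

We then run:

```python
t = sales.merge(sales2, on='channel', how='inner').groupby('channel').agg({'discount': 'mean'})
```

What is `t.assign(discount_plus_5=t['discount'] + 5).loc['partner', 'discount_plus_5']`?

11.5

merge on 'channel' (how='inner') → 5 rows:
   discount  units  channel  price
0        30     80    phone     11
1         2     30    phone     11
2         8     27  partner     59
3        12     30    phone     11
4         5      9  partner     59
group by channel, mean of discount:
          discount
channel           
partner   6.500000
phone    14.666667
add column discount_plus_5 = t['discount'] + 5:
          discount  discount_plus_5
channel                            
partner   6.500000        11.500000
phone    14.666667        19.666667
Hence 11.5.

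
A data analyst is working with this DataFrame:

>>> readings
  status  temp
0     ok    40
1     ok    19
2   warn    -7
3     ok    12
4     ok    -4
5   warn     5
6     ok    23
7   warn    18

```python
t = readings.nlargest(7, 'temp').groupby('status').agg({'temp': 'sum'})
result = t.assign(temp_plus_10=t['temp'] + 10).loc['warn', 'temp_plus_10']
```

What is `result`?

33

take 7 rows with largest temp:
  status  temp
0     ok    40
6     ok    23
1     ok    19
7   warn    18
3     ok    12
5   warn     5
4     ok    -4
group by status, sum of temp:
        temp
status      
ok        90
warn      23
add column temp_plus_10 = t['temp'] + 10:
        temp  temp_plus_10
status                    
ok        90           100
warn      23            33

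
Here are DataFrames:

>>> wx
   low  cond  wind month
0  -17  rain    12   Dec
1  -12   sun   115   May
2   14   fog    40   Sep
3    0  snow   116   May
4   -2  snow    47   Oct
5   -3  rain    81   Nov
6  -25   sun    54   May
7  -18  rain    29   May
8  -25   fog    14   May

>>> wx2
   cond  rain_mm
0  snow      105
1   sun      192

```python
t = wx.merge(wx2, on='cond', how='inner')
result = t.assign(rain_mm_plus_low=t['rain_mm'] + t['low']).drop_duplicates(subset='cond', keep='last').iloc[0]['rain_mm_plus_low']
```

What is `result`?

merge on 'cond' (how='inner') → 4 rows:
   low  cond  wind month  rain_mm
0  -12   sun   115   May      192
1    0  snow   116   May      105
2   -2  snow    47   Oct      105
3  -25   sun    54   May      192
add column rain_mm_plus_low = t['rain_mm'] + t['low']:
   low  cond  wind month  rain_mm  rain_mm_plus_low
0  -12   sun   115   May      192               180
1    0  snow   116   May      105               105
2   -2  snow    47   Oct      105               103
3  -25   sun    54   May      192               167
drop duplicate cond (keep=last):
   low  cond  wind month  rain_mm  rain_mm_plus_low
2   -2  snow    47   Oct      105               103
3  -25   sun    54   May      192               167
So iloc[0]['rain_mm_plus_low'] = 103.

103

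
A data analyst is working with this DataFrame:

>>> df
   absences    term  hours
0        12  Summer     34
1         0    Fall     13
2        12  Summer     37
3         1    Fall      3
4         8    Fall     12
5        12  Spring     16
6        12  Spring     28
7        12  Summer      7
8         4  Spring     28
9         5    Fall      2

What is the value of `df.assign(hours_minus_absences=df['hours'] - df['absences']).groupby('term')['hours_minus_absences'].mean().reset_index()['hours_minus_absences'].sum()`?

add column hours_minus_absences = df['hours'] - df['absences']:
   absences    term  hours  hours_minus_absences
0        12  Summer     34                    22
1         0    Fall     13                    13
2        12  Summer     37                    25
3         1    Fall      3                     2
4         8    Fall     12                     4
5        12  Spring     16                     4
6        12  Spring     28                    16
7        12  Summer      7                    -5
8         4  Spring     28                    24
9         5    Fall      2                    -3
group by term, mean of hours_minus_absences:
term
Fall       4.000000
Spring    14.666667
Summer    14.000000
Name: hours_minus_absences, dtype: float64
reset_index():
     term  hours_minus_absences
0    Fall              4.000000
1  Spring             14.666667
2  Summer             14.000000
Taking the sum of column 'hours_minus_absences' gives 32.6666666667.

32.6666666667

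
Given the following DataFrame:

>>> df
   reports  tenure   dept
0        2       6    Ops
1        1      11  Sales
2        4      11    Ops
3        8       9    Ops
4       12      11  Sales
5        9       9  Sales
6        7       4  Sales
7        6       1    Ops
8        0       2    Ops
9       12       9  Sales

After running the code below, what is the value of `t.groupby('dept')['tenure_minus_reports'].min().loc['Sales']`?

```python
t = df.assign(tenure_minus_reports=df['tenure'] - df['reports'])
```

-3

add column tenure_minus_reports = df['tenure'] - df['reports']:
   reports  tenure   dept  tenure_minus_reports
0        2       6    Ops                     4
1        1      11  Sales                    10
2        4      11    Ops                     7
3        8       9    Ops                     1
4       12      11  Sales                    -1
5        9       9  Sales                     0
6        7       4  Sales                    -3
7        6       1    Ops                    -5
8        0       2    Ops                     2
9       12       9  Sales                    -3
group by dept, min of tenure_minus_reports:
dept
Ops     -5
Sales   -3
Name: tenure_minus_reports, dtype: int64
Then the value at index 'Sales': -3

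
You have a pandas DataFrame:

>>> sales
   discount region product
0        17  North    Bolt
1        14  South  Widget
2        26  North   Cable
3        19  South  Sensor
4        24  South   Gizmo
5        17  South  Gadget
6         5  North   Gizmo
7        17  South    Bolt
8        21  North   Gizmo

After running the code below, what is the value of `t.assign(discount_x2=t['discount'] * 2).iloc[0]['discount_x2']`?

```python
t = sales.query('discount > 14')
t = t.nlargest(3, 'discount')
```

filter rows where discount > 14:
   discount region product
0        17  North    Bolt
2        26  North   Cable
3        19  South  Sensor
4        24  South   Gizmo
5        17  South  Gadget
7        17  South    Bolt
8        21  North   Gizmo
take 3 rows with largest discount:
   discount region product
2        26  North   Cable
4        24  South   Gizmo
8        21  North   Gizmo
add column discount_x2 = t['discount'] * 2:
   discount region product  discount_x2
2        26  North   Cable           52
4        24  South   Gizmo           48
8        21  North   Gizmo           42

52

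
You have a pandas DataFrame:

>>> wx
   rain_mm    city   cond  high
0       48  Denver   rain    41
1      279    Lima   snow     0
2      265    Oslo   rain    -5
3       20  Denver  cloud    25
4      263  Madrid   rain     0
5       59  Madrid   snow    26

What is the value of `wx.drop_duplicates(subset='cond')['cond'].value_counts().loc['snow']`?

1

drop duplicate cond (keep=first):
   rain_mm    city   cond  high
0       48  Denver   rain    41
1      279    Lima   snow     0
3       20  Denver  cloud    25
value_counts of cond:
cond
rain     1
snow     1
cloud    1
Name: count, dtype: int64
Then the value at index 'snow': 1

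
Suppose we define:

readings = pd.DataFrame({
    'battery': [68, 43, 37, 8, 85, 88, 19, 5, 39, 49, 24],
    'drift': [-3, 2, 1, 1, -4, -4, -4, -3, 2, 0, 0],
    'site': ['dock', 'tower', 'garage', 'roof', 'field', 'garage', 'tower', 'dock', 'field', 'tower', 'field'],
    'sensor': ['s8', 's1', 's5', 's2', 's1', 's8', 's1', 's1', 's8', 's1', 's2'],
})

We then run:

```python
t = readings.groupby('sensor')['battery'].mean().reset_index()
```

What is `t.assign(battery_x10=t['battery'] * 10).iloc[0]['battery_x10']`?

group by sensor, mean of battery:
sensor
s1    40.2
s2    16.0
s5    37.0
s8    65.0
Name: battery, dtype: float64
reset_index():
  sensor  battery
0     s1     40.2
1     s2     16.0
2     s5     37.0
3     s8     65.0
add column battery_x10 = t['battery'] * 10:
  sensor  battery  battery_x10
0     s1     40.2        402.0
1     s2     16.0        160.0
2     s5     37.0        370.0
3     s8     65.0        650.0
Hence 402.0.

402.0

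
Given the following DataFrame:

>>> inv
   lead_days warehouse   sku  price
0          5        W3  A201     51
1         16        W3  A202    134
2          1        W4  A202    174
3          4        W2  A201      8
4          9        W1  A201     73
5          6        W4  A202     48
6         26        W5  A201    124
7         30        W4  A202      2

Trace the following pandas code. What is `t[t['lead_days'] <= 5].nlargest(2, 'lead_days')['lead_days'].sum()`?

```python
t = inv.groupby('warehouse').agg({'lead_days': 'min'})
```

9

group by warehouse, min of lead_days:
           lead_days
warehouse           
W1                 9
W2                 4
W3                 5
W4                 1
W5                26
filter rows where lead_days <= 5:
           lead_days
warehouse           
W2                 4
W3                 5
W4                 1
take 2 rows with largest lead_days:
           lead_days
warehouse           
W3                 5
W2                 4
Then the sum of column 'lead_days': 9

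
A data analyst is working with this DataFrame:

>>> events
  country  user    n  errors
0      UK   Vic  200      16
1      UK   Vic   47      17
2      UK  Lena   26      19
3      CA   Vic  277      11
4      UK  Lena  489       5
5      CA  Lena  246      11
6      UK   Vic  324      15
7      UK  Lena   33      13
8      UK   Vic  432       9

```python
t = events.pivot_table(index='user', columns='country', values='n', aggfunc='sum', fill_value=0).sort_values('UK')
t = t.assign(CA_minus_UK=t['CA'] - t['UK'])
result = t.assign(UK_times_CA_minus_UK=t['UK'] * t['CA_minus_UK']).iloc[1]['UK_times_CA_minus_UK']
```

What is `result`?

pivot: rows=user, cols=country, sum(n):
country   CA    UK
user              
Lena     246   548
Vic      277  1003
sort by UK:
country   CA    UK
user              
Lena     246   548
Vic      277  1003
add column CA_minus_UK = t['CA'] - t['UK']:
country   CA    UK  CA_minus_UK
user                           
Lena     246   548         -302
Vic      277  1003         -726
add column UK_times_CA_minus_UK = t['UK'] * t['CA_minus_UK']:
country   CA    UK  CA_minus_UK  UK_times_CA_minus_UK
user                                                 
Lena     246   548         -302               -165496
Vic      277  1003         -726               -728178
value at position 1, column 'UK_times_CA_minus_UK' → -728178

-728178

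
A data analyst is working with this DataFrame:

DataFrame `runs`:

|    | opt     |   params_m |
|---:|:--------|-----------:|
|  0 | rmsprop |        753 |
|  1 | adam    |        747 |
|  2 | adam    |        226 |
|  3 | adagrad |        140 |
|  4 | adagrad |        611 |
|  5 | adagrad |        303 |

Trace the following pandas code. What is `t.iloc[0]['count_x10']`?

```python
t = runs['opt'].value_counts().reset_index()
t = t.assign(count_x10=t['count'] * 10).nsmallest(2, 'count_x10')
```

10

value_counts of opt:
opt
adagrad    3
adam       2
rmsprop    1
Name: count, dtype: int64
reset_index():
       opt  count
0  adagrad      3
1     adam      2
2  rmsprop      1
add column count_x10 = t['count'] * 10:
       opt  count  count_x10
0  adagrad      3         30
1     adam      2         20
2  rmsprop      1         10
take 2 rows with smallest count_x10:
       opt  count  count_x10
2  rmsprop      1         10
1     adam      2         20
Finally, value at position 0, column 'count_x10' = 10.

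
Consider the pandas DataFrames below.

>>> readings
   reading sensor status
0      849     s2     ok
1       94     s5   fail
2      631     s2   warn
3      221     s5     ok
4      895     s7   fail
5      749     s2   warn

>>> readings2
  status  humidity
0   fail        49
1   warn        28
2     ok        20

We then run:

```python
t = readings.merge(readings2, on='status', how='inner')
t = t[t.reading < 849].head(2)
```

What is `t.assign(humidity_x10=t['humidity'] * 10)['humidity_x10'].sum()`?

merge on 'status' (how='inner') → 6 rows:
   reading sensor status  humidity
0      849     s2     ok        20
1       94     s5   fail        49
2      631     s2   warn        28
3      221     s5     ok        20
4      895     s7   fail        49
5      749     s2   warn        28
filter rows where reading < 849:
   reading sensor status  humidity
1       94     s5   fail        49
2      631     s2   warn        28
3      221     s5     ok        20
5      749     s2   warn        28
take first 2 rows:
   reading sensor status  humidity
1       94     s5   fail        49
2      631     s2   warn        28
add column humidity_x10 = t['humidity'] * 10:
   reading sensor status  humidity  humidity_x10
1       94     s5   fail        49           490
2      631     s2   warn        28           280
The sum of column 'humidity_x10' is 770.

770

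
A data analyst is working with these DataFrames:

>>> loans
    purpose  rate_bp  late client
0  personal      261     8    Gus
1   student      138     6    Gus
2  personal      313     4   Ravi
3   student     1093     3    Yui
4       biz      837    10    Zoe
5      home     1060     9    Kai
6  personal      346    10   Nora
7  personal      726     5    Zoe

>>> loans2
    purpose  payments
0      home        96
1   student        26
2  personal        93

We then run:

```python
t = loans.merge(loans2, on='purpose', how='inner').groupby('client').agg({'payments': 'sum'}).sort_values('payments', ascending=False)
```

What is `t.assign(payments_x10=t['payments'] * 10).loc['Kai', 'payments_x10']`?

merge on 'purpose' (how='inner') → 7 rows:
    purpose  rate_bp  late client  payments
0  personal      261     8    Gus        93
1   student      138     6    Gus        26
2  personal      313     4   Ravi        93
3   student     1093     3    Yui        26
4      home     1060     9    Kai        96
5  personal      346    10   Nora        93
6  personal      726     5    Zoe        93
group by client, sum of payments:
        payments
client          
Gus          119
Kai           96
Nora          93
Ravi          93
Yui           26
Zoe           93
sort by payments descending:
        payments
client          
Gus          119
Kai           96
Nora          93
Ravi          93
Zoe           93
Yui           26
add column payments_x10 = t['payments'] * 10:
        payments  payments_x10
client                        
Gus          119          1190
Kai           96           960
Nora          93           930
Ravi          93           930
Zoe           93           930
Yui           26           260
The value at row 'Kai', column 'payments_x10' is 960.

960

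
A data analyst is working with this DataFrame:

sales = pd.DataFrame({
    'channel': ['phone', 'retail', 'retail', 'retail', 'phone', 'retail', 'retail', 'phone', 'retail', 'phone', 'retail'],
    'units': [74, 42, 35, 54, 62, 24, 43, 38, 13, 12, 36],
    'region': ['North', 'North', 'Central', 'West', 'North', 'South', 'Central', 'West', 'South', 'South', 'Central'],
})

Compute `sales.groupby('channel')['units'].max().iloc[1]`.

group by channel, max of units:
channel
phone     74
retail    54
Name: units, dtype: int64
Taking the value at position 1 gives 54.

54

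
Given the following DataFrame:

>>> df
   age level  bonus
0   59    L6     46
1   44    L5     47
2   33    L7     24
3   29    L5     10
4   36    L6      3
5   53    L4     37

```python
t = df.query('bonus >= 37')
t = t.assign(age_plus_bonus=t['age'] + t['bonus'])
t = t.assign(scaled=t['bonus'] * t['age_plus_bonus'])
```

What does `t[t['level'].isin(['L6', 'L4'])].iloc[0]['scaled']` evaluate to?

4830

filter rows where bonus >= 37:
   age level  bonus
0   59    L6     46
1   44    L5     47
5   53    L4     37
add column age_plus_bonus = t['age'] + t['bonus']:
   age level  bonus  age_plus_bonus
0   59    L6     46             105
1   44    L5     47              91
5   53    L4     37              90
add column scaled = t['bonus'] * t['age_plus_bonus']:
   age level  bonus  age_plus_bonus  scaled
0   59    L6     46             105    4830
1   44    L5     47              91    4277
5   53    L4     37              90    3330
filter rows where level in ['L6', 'L4']:
   age level  bonus  age_plus_bonus  scaled
0   59    L6     46             105    4830
5   53    L4     37              90    3330
Then the value at position 0, column 'scaled': 4830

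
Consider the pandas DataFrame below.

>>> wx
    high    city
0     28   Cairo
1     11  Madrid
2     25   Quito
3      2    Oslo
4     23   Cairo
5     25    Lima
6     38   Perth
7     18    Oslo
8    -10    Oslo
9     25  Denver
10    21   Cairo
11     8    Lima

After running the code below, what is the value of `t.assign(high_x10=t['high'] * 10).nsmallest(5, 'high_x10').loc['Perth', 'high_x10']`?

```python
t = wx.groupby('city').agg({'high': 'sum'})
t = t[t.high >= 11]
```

380

group by city, sum of high:
        high
city        
Cairo     72
Denver    25
Lima      33
Madrid    11
Oslo      10
Perth     38
Quito     25
filter rows where high >= 11:
        high
city        
Cairo     72
Denver    25
Lima      33
Madrid    11
Perth     38
Quito     25
add column high_x10 = t['high'] * 10:
        high  high_x10
city                  
Cairo     72       720
Denver    25       250
Lima      33       330
Madrid    11       110
Perth     38       380
Quito     25       250
take 5 rows with smallest high_x10:
        high  high_x10
city                  
Madrid    11       110
Denver    25       250
Quito     25       250
Lima      33       330
Perth     38       380
Hence 380.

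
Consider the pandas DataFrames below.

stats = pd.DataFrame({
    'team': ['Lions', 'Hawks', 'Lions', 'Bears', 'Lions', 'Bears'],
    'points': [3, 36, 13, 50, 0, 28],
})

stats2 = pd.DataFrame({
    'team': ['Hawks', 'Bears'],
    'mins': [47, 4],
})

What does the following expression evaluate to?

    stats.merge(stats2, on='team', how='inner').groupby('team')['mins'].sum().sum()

merge on 'team' (how='inner') → 3 rows:
    team  points  mins
0  Hawks      36    47
1  Bears      50     4
2  Bears      28     4
group by team, sum of mins:
team
Bears     8
Hawks    47
Name: mins, dtype: int64
Taking the sum of the resulting series gives 55.

55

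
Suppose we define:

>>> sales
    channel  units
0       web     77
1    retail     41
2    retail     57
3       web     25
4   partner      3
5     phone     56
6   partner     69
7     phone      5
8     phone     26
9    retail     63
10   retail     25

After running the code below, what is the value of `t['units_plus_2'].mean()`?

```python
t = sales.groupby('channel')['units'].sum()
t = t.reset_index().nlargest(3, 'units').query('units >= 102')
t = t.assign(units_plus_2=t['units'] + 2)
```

146.0

group by channel, sum of units:
channel
partner     72
phone       87
retail     186
web        102
Name: units, dtype: int64
reset_index():
   channel  units
0  partner     72
1    phone     87
2   retail    186
3      web    102
take 3 rows with largest units:
  channel  units
2  retail    186
3     web    102
1   phone     87
filter rows where units >= 102:
  channel  units
2  retail    186
3     web    102
add column units_plus_2 = t['units'] + 2:
  channel  units  units_plus_2
2  retail    186           188
3     web    102           104
So mean() = 146.0.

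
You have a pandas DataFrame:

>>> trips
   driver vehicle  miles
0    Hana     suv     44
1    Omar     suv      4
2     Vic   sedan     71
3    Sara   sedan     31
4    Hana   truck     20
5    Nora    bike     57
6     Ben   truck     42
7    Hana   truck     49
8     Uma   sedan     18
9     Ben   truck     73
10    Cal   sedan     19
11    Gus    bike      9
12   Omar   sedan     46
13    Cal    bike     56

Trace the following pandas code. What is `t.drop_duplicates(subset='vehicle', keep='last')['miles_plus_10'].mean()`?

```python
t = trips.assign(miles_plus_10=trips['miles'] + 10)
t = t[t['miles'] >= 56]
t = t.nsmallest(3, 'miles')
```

74.0

add column miles_plus_10 = trips['miles'] + 10:
   driver vehicle  miles  miles_plus_10
0    Hana     suv     44             54
1    Omar     suv      4             14
2     Vic   sedan     71             81
3    Sara   sedan     31             41
4    Hana   truck     20             30
5    Nora    bike     57             67
6     Ben   truck     42             52
7    Hana   truck     49             59
8     Uma   sedan     18             28
9     Ben   truck     73             83
10    Cal   sedan     19             29
11    Gus    bike      9             19
12   Omar   sedan     46             56
13    Cal    bike     56             66
filter rows where miles >= 56:
   driver vehicle  miles  miles_plus_10
2     Vic   sedan     71             81
5    Nora    bike     57             67
9     Ben   truck     73             83
13    Cal    bike     56             66
take 3 rows with smallest miles:
   driver vehicle  miles  miles_plus_10
13    Cal    bike     56             66
5    Nora    bike     57             67
2     Vic   sedan     71             81
drop duplicate vehicle (keep=last):
  driver vehicle  miles  miles_plus_10
5   Nora    bike     57             67
2    Vic   sedan     71             81
Hence 74.0.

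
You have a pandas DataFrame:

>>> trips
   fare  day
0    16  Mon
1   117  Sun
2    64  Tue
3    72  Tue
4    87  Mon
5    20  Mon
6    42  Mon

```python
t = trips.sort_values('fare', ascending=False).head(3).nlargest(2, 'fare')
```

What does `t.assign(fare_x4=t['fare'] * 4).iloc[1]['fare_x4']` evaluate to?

348

sort by fare descending:
   fare  day
1   117  Sun
4    87  Mon
3    72  Tue
2    64  Tue
6    42  Mon
5    20  Mon
0    16  Mon
take first 3 rows:
   fare  day
1   117  Sun
4    87  Mon
3    72  Tue
take 2 rows with largest fare:
   fare  day
1   117  Sun
4    87  Mon
add column fare_x4 = t['fare'] * 4:
   fare  day  fare_x4
1   117  Sun      468
4    87  Mon      348
Reading off the value at position 1, column 'fare_x4', we get 348.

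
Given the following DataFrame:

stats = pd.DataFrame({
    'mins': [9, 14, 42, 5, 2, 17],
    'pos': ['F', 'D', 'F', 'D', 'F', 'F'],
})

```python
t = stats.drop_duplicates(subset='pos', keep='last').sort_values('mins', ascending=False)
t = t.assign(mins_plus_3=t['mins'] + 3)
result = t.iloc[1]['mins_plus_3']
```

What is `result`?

drop duplicate pos (keep=last):
   mins pos
3     5   D
5    17   F
sort by mins descending:
   mins pos
5    17   F
3     5   D
add column mins_plus_3 = t['mins'] + 3:
   mins pos  mins_plus_3
5    17   F           20
3     5   D            8
So iloc[1]['mins_plus_3'] = 8.

8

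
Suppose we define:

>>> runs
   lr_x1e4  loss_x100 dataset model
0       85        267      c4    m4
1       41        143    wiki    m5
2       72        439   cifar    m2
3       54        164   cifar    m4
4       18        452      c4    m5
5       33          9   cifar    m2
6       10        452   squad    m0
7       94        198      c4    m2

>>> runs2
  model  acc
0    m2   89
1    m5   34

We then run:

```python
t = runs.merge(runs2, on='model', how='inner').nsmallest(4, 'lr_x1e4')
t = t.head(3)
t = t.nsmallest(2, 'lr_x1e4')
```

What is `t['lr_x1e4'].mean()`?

merge on 'model' (how='inner') → 5 rows:
   lr_x1e4  loss_x100 dataset model  acc
0       41        143    wiki    m5   34
1       72        439   cifar    m2   89
2       18        452      c4    m5   34
3       33          9   cifar    m2   89
4       94        198      c4    m2   89
take 4 rows with smallest lr_x1e4:
   lr_x1e4  loss_x100 dataset model  acc
2       18        452      c4    m5   34
3       33          9   cifar    m2   89
0       41        143    wiki    m5   34
1       72        439   cifar    m2   89
take first 3 rows:
   lr_x1e4  loss_x100 dataset model  acc
2       18        452      c4    m5   34
3       33          9   cifar    m2   89
0       41        143    wiki    m5   34
take 2 rows with smallest lr_x1e4:
   lr_x1e4  loss_x100 dataset model  acc
2       18        452      c4    m5   34
3       33          9   cifar    m2   89

25.5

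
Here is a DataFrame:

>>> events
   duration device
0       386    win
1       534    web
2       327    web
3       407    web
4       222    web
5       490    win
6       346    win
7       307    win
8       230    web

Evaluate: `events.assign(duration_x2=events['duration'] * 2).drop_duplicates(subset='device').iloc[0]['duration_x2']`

add column duration_x2 = events['duration'] * 2:
   duration device  duration_x2
0       386    win          772
1       534    web         1068
2       327    web          654
3       407    web          814
4       222    web          444
5       490    win          980
6       346    win          692
7       307    win          614
8       230    web          460
drop duplicate device (keep=first):
   duration device  duration_x2
0       386    win          772
1       534    web         1068
Finally, value at position 0, column 'duration_x2' = 772.

772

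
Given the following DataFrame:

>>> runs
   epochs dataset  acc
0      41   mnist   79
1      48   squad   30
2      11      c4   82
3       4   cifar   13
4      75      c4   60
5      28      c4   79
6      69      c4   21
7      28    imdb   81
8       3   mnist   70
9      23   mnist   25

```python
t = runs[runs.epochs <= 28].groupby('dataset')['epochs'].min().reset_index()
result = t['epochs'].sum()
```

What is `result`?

filter rows where epochs <= 28:
   epochs dataset  acc
2      11      c4   82
3       4   cifar   13
5      28      c4   79
7      28    imdb   81
8       3   mnist   70
9      23   mnist   25
group by dataset, min of epochs:
dataset
c4       11
cifar     4
imdb     28
mnist     3
Name: epochs, dtype: int64
reset_index():
  dataset  epochs
0      c4      11
1   cifar       4
2    imdb      28
3   mnist       3
Hence 46.

46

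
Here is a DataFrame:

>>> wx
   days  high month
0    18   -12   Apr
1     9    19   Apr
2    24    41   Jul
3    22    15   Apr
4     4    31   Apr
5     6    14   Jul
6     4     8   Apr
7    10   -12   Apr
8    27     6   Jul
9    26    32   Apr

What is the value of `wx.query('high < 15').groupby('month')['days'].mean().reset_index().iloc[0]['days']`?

filter rows where high < 15:
   days  high month
0    18   -12   Apr
5     6    14   Jul
6     4     8   Apr
7    10   -12   Apr
8    27     6   Jul
group by month, mean of days:
month
Apr    10.666667
Jul    16.500000
Name: days, dtype: float64
reset_index():
  month       days
0   Apr  10.666667
1   Jul  16.500000
So iloc[0]['days'] = 10.6666666667.

10.6666666667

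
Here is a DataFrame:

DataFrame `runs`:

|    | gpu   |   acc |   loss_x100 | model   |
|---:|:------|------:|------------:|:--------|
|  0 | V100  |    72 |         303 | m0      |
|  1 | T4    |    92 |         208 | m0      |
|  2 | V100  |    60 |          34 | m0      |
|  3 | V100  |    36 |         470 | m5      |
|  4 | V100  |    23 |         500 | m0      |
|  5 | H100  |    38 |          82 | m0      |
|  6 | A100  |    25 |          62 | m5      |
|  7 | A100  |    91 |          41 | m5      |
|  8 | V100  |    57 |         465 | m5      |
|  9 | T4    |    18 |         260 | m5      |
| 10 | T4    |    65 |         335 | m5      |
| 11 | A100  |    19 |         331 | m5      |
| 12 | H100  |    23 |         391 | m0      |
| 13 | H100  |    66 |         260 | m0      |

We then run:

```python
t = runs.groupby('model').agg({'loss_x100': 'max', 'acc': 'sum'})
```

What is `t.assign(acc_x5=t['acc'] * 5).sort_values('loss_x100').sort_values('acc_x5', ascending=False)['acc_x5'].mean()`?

1712.5

group by model: max(loss_x100), sum(acc):
       loss_x100  acc
model                
m0           500  374
m5           470  311
add column acc_x5 = t['acc'] * 5:
       loss_x100  acc  acc_x5
model                        
m0           500  374    1870
m5           470  311    1555
sort by loss_x100:
       loss_x100  acc  acc_x5
model                        
m5           470  311    1555
m0           500  374    1870
sort by acc_x5 descending:
       loss_x100  acc  acc_x5
model                        
m0           500  374    1870
m5           470  311    1555
So mean() = 1712.5.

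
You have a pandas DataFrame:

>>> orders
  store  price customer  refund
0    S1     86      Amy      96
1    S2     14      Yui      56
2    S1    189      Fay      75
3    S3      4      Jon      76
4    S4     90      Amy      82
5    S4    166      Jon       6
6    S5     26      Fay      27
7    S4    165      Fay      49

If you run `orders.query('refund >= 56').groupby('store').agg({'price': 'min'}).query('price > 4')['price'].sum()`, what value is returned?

filter rows where refund >= 56:
  store  price customer  refund
0    S1     86      Amy      96
1    S2     14      Yui      56
2    S1    189      Fay      75
3    S3      4      Jon      76
4    S4     90      Amy      82
group by store, min of price:
       price
store       
S1        86
S2        14
S3         4
S4        90
filter rows where price > 4:
       price
store       
S1        86
S2        14
S4        90
So sum() = 190.

190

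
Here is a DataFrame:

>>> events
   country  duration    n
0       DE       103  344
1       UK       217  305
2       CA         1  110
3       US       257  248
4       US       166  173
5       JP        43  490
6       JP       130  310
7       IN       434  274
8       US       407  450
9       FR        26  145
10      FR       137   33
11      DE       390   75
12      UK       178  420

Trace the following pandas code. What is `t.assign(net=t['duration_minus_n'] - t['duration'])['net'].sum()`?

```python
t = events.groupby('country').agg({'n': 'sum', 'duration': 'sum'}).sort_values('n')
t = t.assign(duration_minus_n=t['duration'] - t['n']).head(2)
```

group by country: sum(n), sum(duration):
           n  duration
country               
CA       110         1
DE       419       493
FR       178       163
IN       274       434
JP       800       173
UK       725       395
US       871       830
sort by n:
           n  duration
country               
CA       110         1
FR       178       163
IN       274       434
DE       419       493
UK       725       395
JP       800       173
US       871       830
add column duration_minus_n = t['duration'] - t['n']:
           n  duration  duration_minus_n
country                                 
CA       110         1              -109
FR       178       163               -15
IN       274       434               160
DE       419       493                74
UK       725       395              -330
JP       800       173              -627
US       871       830               -41
take first 2 rows:
           n  duration  duration_minus_n
country                                 
CA       110         1              -109
FR       178       163               -15
add column net = t['duration_minus_n'] - t['duration']:
           n  duration  duration_minus_n  net
country                                      
CA       110         1              -109 -110
FR       178       163               -15 -178

-288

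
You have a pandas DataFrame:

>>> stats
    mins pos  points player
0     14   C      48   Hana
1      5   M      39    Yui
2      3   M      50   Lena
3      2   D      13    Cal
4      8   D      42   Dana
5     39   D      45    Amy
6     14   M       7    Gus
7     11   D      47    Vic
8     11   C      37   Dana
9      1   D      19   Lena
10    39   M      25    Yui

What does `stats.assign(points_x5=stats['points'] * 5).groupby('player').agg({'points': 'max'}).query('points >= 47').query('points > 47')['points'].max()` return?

50

add column points_x5 = stats['points'] * 5:
    mins pos  points player  points_x5
0     14   C      48   Hana        240
1      5   M      39    Yui        195
2      3   M      50   Lena        250
3      2   D      13    Cal         65
4      8   D      42   Dana        210
5     39   D      45    Amy        225
6     14   M       7    Gus         35
7     11   D      47    Vic        235
8     11   C      37   Dana        185
9      1   D      19   Lena         95
10    39   M      25    Yui        125
group by player, max of points:
        points
player        
Amy         45
Cal         13
Dana        42
Gus          7
Hana        48
Lena        50
Vic         47
Yui         39
filter rows where points >= 47:
        points
player        
Hana        48
Lena        50
Vic         47
filter rows where points > 47:
        points
player        
Hana        48
Lena        50
max of column 'points' → 50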